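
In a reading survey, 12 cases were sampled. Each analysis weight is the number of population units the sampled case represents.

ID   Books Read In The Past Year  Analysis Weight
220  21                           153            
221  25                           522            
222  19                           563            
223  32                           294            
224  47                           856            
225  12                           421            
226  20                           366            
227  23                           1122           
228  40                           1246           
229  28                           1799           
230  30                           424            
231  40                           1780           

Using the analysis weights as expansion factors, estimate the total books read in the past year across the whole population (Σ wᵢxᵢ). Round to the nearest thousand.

299000

Weighted total = 21×153 + 25×522 + 19×563 + 32×294 + 47×856 + 12×421 + 20×366 + 23×1122 + 40×1246 + 28×1799 + 30×424 + 40×1780
  = 3213 + 13050 + 10697 + 9408 + 40232 + 5052 + 7320 + 25806 + 49840 + 50372 + 12720 + 71200 = 298910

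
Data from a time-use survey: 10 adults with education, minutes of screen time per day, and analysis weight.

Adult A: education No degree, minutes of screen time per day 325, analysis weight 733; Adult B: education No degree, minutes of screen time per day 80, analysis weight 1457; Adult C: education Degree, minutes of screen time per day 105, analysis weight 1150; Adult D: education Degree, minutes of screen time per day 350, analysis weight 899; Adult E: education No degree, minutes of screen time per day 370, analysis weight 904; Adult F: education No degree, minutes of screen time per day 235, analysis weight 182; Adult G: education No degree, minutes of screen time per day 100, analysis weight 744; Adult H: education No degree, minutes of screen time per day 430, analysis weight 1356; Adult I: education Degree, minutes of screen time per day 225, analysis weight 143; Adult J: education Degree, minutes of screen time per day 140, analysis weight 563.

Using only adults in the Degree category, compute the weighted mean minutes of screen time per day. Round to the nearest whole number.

198

Degree rows: C, D, I, J
Weighted sum = 105×1150 + 350×899 + 225×143 + 140×563
  = 120750 + 314650 + 32175 + 78820 = 546395
Sum of weights = 1150 + 899 + 143 + 563 = 2755
Weighted mean = 546395 / 2755 = 198.32849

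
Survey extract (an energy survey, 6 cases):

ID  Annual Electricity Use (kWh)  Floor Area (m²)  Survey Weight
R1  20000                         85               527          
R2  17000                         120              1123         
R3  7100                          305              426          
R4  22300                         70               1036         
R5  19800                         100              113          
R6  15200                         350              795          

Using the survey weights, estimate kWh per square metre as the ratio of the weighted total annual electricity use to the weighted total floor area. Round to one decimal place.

104.4

Σ wᵢ·y = 20000×527 + 17000×1123 + 7100×426 + 22300×1036 + 19800×113 + 15200×795
  = 10540000 + 19091000 + 3024600 + 23102800 + 2237400 + 12084000 = 70079800
Σ wᵢ·x = 671555
Ratio = 70079800 / 671555 = 104.35452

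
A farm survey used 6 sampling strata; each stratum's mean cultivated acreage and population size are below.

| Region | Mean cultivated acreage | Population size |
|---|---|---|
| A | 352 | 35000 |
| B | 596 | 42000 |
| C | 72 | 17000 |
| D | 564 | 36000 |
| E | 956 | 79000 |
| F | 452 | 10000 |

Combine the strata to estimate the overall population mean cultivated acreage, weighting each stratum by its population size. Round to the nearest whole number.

Σ Nₕ·x̄ₕ = 352×35000 + 596×42000 + 72×17000 + 564×36000 + 956×79000 + 452×10000
  = 12320000 + 25032000 + 1224000 + 20304000 + 75524000 + 4520000 = 138924000
Σ Nₕ = 35000 + 42000 + 17000 + 36000 + 79000 + 10000 = 219000
Overall mean = 138924000 / 219000 = 634.35616

634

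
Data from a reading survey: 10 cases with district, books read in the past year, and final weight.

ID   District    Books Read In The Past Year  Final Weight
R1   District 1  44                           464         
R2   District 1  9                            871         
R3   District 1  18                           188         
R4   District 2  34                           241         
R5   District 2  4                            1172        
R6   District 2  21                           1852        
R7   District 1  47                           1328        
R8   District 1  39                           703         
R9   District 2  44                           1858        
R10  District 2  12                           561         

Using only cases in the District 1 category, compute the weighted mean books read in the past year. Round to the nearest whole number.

District 1 rows: R1, R2, R3, R7, R8
Weighted sum = 44×464 + 9×871 + 18×188 + 47×1328 + 39×703
  = 20416 + 7839 + 3384 + 62416 + 27417 = 121472
Sum of weights = 464 + 871 + 188 + 1328 + 703 = 3554
Weighted mean = 121472 / 3554 = 34.178953

34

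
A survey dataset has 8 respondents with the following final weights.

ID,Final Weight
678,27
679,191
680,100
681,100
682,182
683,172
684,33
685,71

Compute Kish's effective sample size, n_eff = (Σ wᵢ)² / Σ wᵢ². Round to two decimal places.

6.09

Σ wᵢ = 27 + 191 + 100 + 100 + 182 + 172 + 33 + 71 = 876
Σ wᵢ² = 729 + 36481 + 10000 + 10000 + 33124 + 29584 + 1089 + 5041 = 126048
n_eff = 876² / 126048 = 767376 / 126048 = 6.0879665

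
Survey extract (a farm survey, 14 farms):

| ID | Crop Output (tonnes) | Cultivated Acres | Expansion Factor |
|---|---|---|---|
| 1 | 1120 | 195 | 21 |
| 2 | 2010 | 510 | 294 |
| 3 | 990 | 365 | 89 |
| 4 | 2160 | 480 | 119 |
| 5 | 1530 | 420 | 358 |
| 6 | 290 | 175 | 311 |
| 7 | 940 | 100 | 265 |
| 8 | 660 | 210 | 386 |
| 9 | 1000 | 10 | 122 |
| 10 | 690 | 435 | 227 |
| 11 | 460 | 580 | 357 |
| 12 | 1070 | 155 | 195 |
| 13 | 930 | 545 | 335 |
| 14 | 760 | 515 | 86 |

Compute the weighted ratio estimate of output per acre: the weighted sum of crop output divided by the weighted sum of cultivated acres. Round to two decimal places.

2.79

Σ wᵢ·y = 3129810
Σ wᵢ·x = 1120100
Ratio = 3129810 / 1120100 = 2.7942237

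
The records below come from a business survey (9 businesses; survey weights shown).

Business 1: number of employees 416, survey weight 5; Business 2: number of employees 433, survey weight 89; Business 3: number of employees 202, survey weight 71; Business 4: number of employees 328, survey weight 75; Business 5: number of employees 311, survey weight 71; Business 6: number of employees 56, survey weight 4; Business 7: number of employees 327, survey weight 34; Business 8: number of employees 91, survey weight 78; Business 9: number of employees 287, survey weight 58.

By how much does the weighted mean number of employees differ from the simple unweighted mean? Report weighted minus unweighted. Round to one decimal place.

Unweighted sum = 2451
Unweighted mean = 2451 / 9 = 272.33333
Weighted sum = 416×5 + 433×89 + 202×71 + 328×75 + 311×71 + 56×4 + 327×34 + 91×78 + 287×58
  = 2080 + 38537 + 14342 + 24600 + 22081 + 224 + 11118 + 7098 + 16646 = 136726
Sum of weights = 5 + 89 + 71 + 75 + 71 + 4 + 34 + 78 + 58 = 485
Weighted mean = 136726 / 485 = 281.90928
Difference (weighted minus unweighted) = 9.575945

9.6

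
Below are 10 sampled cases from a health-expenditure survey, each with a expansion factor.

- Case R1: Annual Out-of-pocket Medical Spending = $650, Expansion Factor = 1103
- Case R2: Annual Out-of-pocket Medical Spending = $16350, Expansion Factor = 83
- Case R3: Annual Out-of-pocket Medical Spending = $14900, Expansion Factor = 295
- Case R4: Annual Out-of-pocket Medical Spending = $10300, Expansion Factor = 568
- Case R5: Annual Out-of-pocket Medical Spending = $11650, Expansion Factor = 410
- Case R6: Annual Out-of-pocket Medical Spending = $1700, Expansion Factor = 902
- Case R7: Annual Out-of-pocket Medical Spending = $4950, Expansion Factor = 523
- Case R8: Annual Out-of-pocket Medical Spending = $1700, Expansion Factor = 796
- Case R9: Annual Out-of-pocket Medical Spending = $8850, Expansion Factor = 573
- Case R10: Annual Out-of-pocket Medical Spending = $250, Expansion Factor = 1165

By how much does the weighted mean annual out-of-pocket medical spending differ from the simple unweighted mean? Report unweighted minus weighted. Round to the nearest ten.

Unweighted sum = 650 + 16350 + 14900 + 10300 + 11650 + 1700 + 4950 + 1700 + 8850 + 250 = 71300
Unweighted mean = 71300 / 10 = 7130
Weighted sum = 650×1103 + 16350×83 + 14900×295 + 10300×568 + 11650×410 + 1700×902 + 4950×523 + 1700×796 + 8850×573 + 250×1165
  = 27934150
Sum of weights = 1103 + 83 + 295 + 568 + 410 + 902 + 523 + 796 + 573 + 1165 = 6418
Weighted mean = 27934150 / 6418 = 4352.4696
Difference (unweighted minus weighted) = 2777.5304

2780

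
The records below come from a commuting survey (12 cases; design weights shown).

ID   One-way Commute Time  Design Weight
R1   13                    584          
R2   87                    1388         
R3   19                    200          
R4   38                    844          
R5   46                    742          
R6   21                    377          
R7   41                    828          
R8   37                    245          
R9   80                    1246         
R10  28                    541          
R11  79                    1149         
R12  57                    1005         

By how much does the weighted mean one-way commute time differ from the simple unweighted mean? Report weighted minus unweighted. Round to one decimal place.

10.5

Unweighted sum = 13 + 87 + 19 + 38 + 46 + 21 + 41 + 37 + 80 + 28 + 79 + 57 = 546
Unweighted mean = 546 / 12 = 45.5
Weighted sum = 13×584 + 87×1388 + 19×200 + 38×844 + 46×742 + 21×377 + 41×828 + 37×245 + 80×1246 + 28×541 + 79×1149 + 57×1005
  = 7592 + 120756 + 3800 + 32072 + 34132 + 7917 + 33948 + 9065 + 99680 + 15148 + 90771 + 57285 = 512166
Sum of weights = 584 + 1388 + 200 + 844 + 742 + 377 + 828 + 245 + 1246 + 541 + 1149 + 1005 = 9149
Weighted mean = 512166 / 9149 = 55.980544
Difference (weighted minus unweighted) = 10.480544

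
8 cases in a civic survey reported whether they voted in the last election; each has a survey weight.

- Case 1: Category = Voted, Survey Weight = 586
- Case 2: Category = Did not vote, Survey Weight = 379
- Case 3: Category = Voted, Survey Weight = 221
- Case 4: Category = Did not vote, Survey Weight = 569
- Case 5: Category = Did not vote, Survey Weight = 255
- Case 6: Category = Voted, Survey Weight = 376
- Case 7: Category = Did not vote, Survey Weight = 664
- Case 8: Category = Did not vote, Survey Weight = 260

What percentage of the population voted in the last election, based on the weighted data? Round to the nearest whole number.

Sum of weights for 'Voted' = 586 + 221 + 376 = 1183
Total weight = 586 + 379 + 221 + 569 + 255 + 376 + 664 + 260 = 3310
Weighted proportion = 1183 / 3310 = 0.35740181 → 35.740181%

36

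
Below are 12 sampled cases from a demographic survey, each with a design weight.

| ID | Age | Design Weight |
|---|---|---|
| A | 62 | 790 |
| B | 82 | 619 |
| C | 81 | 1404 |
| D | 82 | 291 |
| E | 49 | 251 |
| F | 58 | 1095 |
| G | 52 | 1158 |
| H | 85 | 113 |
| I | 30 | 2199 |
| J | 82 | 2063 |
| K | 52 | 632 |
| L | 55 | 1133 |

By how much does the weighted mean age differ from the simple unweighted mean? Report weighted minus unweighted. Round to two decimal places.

-3.45

Unweighted sum = 62 + 82 + 81 + 82 + 49 + 58 + 52 + 85 + 30 + 82 + 52 + 55 = 770
Unweighted mean = 770 / 12 = 64.166667
Weighted sum = 713269
Sum of weights = 11748
Weighted mean = 713269 / 11748 = 60.714079
Difference (weighted minus unweighted) = -3.4525877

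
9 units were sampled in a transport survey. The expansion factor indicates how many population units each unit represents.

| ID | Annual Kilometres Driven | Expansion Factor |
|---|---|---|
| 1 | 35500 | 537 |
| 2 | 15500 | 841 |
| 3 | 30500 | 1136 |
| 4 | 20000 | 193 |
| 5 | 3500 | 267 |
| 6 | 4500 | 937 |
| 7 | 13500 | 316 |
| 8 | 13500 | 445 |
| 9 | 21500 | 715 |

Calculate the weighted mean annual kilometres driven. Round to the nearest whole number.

18824

Weighted sum = 35500×537 + 15500×841 + 30500×1136 + 20000×193 + 3500×267 + 4500×937 + 13500×316 + 13500×445 + 21500×715
  = 101404000
Sum of weights = 537 + 841 + 1136 + 193 + 267 + 937 + 316 + 445 + 715 = 5387
Weighted mean = 101404000 / 5387 = 18823.835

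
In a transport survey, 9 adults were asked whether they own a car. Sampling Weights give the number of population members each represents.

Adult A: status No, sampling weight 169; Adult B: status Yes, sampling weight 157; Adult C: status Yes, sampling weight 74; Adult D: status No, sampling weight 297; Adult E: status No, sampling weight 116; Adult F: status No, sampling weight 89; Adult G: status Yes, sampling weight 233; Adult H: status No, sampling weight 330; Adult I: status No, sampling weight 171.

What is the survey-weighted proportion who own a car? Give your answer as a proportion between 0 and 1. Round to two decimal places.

0.28

Sum of weights for 'Yes' = 157 + 74 + 233 = 464
Total weight = 169 + 157 + 74 + 297 + 116 + 89 + 233 + 330 + 171 = 1636
Weighted proportion = 464 / 1636 = 0.28361858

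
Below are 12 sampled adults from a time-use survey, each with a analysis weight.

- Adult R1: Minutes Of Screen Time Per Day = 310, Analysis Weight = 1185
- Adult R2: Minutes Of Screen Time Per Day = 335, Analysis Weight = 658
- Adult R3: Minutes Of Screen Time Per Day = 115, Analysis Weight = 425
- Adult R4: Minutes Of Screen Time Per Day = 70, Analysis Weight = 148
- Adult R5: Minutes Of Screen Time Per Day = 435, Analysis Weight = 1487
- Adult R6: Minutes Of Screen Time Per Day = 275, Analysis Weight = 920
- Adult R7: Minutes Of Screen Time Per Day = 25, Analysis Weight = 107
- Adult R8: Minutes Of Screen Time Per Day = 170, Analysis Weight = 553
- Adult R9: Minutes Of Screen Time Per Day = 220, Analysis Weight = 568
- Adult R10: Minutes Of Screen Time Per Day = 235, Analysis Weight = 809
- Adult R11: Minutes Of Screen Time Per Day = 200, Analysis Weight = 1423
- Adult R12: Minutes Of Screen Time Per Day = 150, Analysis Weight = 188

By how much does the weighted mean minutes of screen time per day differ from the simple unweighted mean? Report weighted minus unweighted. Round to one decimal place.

56.5

Unweighted sum = 310 + 335 + 115 + 70 + 435 + 275 + 25 + 170 + 220 + 235 + 200 + 150 = 2540
Unweighted mean = 2540 / 12 = 211.66667
Weighted sum = 310×1185 + 335×658 + 115×425 + 70×148 + 435×1487 + 275×920 + 25×107 + 170×553 + 220×568 + 235×809 + 200×1423 + 150×188
  = 367350 + 220430 + 48875 + 10360 + 646845 + 253000 + 2675 + 94010 + 124960 + 190115 + 284600 + 28200 = 2271420
Sum of weights = 1185 + 658 + 425 + 148 + 1487 + 920 + 107 + 553 + 568 + 809 + 1423 + 188 = 8471
Weighted mean = 2271420 / 8471 = 268.14072
Difference (weighted minus unweighted) = 56.474049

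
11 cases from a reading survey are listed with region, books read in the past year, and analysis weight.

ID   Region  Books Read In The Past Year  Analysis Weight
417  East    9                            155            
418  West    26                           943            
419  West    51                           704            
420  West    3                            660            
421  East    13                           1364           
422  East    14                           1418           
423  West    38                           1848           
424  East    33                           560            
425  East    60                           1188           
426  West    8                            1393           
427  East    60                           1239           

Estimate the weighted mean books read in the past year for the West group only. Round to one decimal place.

West rows: 418, 419, 420, 423, 426
Weighted sum = 26×943 + 51×704 + 3×660 + 38×1848 + 8×1393
  = 24518 + 35904 + 1980 + 70224 + 11144 = 143770
Sum of weights = 943 + 704 + 660 + 1848 + 1393 = 5548
Weighted mean = 143770 / 5548 = 25.913843

25.9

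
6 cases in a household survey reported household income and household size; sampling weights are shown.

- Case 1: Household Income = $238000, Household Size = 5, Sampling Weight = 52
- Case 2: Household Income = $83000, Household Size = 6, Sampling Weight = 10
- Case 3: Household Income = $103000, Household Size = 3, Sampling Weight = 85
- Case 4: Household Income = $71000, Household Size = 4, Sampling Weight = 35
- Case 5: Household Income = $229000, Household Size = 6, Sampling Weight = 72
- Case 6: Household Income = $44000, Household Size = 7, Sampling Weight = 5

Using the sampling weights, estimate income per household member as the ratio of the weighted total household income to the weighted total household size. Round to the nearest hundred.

Σ wᵢ·y = 41154000
Σ wᵢ·x = 5×52 + 6×10 + 3×85 + 4×35 + 6×72 + 7×5
  = 260 + 60 + 255 + 140 + 432 + 35 = 1182
Ratio = 41154000 / 1182 = 34817.259

34800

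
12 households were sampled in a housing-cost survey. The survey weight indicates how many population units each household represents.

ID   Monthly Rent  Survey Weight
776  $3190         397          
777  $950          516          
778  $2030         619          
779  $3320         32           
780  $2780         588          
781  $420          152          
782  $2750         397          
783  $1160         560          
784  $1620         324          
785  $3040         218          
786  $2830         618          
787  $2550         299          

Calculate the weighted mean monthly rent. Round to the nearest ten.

2170

Weighted sum = 10258260
Sum of weights = 397 + 516 + 619 + 32 + 588 + 152 + 397 + 560 + 324 + 218 + 618 + 299 = 4720
Weighted mean = 10258260 / 4720 = 2173.3602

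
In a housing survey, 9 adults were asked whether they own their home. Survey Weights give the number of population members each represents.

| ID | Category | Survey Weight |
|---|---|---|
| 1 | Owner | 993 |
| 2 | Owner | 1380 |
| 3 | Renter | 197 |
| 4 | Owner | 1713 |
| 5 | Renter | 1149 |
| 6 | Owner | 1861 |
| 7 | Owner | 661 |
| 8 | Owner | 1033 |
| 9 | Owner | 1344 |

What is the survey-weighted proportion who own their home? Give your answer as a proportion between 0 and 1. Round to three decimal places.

0.870

Sum of weights for 'Owner' = 993 + 1380 + 1713 + 1861 + 661 + 1033 + 1344 = 8985
Total weight = 993 + 1380 + 197 + 1713 + 1149 + 1861 + 661 + 1033 + 1344 = 10331
Weighted proportion = 8985 / 10331 = 0.86971252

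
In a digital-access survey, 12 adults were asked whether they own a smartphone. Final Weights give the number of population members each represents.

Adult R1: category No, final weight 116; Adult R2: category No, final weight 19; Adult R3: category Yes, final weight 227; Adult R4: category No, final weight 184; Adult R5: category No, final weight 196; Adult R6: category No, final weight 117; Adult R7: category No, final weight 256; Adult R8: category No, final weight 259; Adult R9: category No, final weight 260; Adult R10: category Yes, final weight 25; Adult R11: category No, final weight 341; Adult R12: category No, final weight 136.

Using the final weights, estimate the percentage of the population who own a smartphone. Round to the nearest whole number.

Sum of weights for 'Yes' = 227 + 25 = 252
Total weight = 116 + 19 + 227 + 184 + 196 + 117 + 256 + 259 + 260 + 25 + 341 + 136 = 2136
Weighted proportion = 252 / 2136 = 0.11797753 → 11.797753%

12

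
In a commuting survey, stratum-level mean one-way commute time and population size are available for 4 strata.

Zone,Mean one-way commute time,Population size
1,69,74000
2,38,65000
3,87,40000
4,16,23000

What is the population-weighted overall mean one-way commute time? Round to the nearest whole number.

57

Σ Nₕ·x̄ₕ = 69×74000 + 38×65000 + 87×40000 + 16×23000
  = 11424000
Σ Nₕ = 74000 + 65000 + 40000 + 23000 = 202000
Overall mean = 11424000 / 202000 = 56.554455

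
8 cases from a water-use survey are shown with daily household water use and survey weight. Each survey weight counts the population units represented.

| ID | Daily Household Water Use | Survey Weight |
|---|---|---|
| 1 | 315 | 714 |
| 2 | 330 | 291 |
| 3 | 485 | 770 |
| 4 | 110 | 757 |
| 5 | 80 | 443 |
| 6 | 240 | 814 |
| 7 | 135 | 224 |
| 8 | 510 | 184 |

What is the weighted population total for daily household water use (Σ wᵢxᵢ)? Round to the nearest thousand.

Weighted total = 315×714 + 330×291 + 485×770 + 110×757 + 80×443 + 240×814 + 135×224 + 510×184
  = 224910 + 96030 + 373450 + 83270 + 35440 + 195360 + 30240 + 93840 = 1132540

1133000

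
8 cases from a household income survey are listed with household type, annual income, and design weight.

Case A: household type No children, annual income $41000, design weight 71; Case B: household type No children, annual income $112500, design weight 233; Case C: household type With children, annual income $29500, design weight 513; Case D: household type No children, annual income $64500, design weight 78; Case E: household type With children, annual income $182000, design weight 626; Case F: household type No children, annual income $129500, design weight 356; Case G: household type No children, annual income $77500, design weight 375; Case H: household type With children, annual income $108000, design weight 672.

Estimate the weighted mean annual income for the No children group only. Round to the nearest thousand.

98000

No children rows: A, B, D, F, G
Weighted sum = 41000×71 + 112500×233 + 64500×78 + 129500×356 + 77500×375
  = 109319000
Sum of weights = 1113
Weighted mean = 109319000 / 1113 = 98220.126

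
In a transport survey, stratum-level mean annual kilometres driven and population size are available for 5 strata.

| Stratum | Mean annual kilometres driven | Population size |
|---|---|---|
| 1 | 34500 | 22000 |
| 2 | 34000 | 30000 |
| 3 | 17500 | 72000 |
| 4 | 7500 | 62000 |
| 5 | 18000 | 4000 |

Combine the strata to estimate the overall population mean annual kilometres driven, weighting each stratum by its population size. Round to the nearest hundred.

Σ Nₕ·x̄ₕ = 3576000000
Σ Nₕ = 22000 + 30000 + 72000 + 62000 + 4000 = 190000
Overall mean = 3576000000 / 190000 = 18821.053

18800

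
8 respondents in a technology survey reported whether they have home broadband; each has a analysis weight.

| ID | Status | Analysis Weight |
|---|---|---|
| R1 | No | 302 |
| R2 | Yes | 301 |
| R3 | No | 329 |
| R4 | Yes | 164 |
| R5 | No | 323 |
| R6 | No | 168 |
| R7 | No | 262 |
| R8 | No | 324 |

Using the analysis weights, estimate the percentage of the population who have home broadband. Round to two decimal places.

Sum of weights for 'Yes' = 301 + 164 = 465
Total weight = 302 + 301 + 329 + 164 + 323 + 168 + 262 + 324 = 2173
Weighted proportion = 465 / 2173 = 0.21398988 → 21.398988%

21.40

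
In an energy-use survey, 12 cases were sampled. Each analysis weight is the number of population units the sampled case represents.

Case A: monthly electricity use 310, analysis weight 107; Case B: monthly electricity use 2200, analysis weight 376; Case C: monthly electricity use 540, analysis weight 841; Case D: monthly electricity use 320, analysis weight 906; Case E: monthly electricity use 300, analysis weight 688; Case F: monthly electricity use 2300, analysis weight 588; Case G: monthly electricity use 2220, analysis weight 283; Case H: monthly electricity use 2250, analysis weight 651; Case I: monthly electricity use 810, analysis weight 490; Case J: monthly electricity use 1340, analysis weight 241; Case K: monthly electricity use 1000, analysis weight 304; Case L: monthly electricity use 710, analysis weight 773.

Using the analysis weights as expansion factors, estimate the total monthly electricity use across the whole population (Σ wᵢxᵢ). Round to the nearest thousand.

Weighted total = 310×107 + 2200×376 + 540×841 + 320×906 + 300×688 + 2300×588 + 2220×283 + 2250×651 + 810×490 + 1340×241 + 1000×304 + 710×773
  = 33170 + 827200 + 454140 + 289920 + 206400 + 1352400 + 628260 + 1464750 + 396900 + 322940 + 304000 + 548830 = 6828910

6829000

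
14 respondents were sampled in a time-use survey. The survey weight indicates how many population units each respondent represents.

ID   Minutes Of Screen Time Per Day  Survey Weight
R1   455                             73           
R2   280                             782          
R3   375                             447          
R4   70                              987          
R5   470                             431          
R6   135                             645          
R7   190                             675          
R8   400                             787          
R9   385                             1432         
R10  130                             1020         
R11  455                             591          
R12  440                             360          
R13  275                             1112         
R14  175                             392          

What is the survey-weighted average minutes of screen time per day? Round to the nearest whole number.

278

Weighted sum = 2707210
Sum of weights = 9734
Weighted mean = 2707210 / 9734 = 278.11896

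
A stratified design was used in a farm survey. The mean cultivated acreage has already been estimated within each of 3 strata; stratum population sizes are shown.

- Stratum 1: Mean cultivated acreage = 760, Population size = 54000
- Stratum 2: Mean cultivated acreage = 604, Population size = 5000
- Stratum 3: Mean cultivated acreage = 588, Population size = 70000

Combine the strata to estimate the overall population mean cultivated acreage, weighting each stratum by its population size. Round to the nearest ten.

660

Σ Nₕ·x̄ₕ = 760×54000 + 604×5000 + 588×70000
  = 85220000
Σ Nₕ = 54000 + 5000 + 70000 = 129000
Overall mean = 85220000 / 129000 = 660.62016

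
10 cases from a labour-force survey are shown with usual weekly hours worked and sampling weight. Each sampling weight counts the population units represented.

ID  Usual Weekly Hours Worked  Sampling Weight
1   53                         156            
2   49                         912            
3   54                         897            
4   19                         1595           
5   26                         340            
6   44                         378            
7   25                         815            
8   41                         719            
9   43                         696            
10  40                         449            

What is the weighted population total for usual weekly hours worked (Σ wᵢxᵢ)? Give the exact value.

254913

Weighted total = 53×156 + 49×912 + 54×897 + 19×1595 + 26×340 + 44×378 + 25×815 + 41×719 + 43×696 + 40×449
  = 8268 + 44688 + 48438 + 30305 + 8840 + 16632 + 20375 + 29479 + 29928 + 17960 = 254913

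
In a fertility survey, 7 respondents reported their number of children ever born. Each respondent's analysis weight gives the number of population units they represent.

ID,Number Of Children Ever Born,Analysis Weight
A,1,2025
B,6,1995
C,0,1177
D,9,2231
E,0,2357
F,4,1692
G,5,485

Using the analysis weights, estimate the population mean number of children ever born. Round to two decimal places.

Weighted sum = 1×2025 + 6×1995 + 0×1177 + 9×2231 + 0×2357 + 4×1692 + 5×485
  = 43267
Sum of weights = 11962
Weighted mean = 43267 / 11962 = 3.6170373

3.62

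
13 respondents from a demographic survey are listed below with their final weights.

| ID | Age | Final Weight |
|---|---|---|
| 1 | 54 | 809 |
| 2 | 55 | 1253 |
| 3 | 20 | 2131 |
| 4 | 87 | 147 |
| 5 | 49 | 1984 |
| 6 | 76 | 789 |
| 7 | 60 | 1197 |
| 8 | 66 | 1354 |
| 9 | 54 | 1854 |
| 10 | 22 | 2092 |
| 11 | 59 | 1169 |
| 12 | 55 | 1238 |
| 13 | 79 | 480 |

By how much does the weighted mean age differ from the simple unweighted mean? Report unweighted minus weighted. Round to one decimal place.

Unweighted sum = 736
Unweighted mean = 736 / 13 = 56.615385
Weighted sum = 807495
Sum of weights = 16497
Weighted mean = 807495 / 16497 = 48.947991
Difference (unweighted minus weighted) = 7.6673941

7.7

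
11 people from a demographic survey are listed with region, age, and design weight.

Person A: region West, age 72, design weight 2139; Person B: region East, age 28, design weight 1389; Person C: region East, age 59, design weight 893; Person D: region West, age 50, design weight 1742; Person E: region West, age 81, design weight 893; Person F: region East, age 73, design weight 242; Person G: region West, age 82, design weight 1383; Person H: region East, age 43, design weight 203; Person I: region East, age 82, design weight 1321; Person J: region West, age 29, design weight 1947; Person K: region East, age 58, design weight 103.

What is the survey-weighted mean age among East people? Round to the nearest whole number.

East rows: B, C, F, H, I, K
Weighted sum = 28×1389 + 59×893 + 73×242 + 43×203 + 82×1321 + 58×103
  = 232270
Sum of weights = 1389 + 893 + 242 + 203 + 1321 + 103 = 4151
Weighted mean = 232270 / 4151 = 55.955192

56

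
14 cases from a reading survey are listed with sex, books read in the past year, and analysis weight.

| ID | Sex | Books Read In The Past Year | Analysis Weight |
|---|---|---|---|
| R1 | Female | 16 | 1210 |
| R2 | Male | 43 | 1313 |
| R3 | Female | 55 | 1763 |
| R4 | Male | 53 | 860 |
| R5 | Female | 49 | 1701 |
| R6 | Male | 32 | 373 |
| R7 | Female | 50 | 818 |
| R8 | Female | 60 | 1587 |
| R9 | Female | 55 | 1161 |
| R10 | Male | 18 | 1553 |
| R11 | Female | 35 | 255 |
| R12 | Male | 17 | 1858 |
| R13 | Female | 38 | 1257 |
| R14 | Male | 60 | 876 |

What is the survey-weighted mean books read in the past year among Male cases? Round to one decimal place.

Male rows: R2, R4, R6, R10, R12, R14
Weighted sum = 226075
Sum of weights = 1313 + 860 + 373 + 1553 + 1858 + 876 = 6833
Weighted mean = 226075 / 6833 = 33.08576

33.1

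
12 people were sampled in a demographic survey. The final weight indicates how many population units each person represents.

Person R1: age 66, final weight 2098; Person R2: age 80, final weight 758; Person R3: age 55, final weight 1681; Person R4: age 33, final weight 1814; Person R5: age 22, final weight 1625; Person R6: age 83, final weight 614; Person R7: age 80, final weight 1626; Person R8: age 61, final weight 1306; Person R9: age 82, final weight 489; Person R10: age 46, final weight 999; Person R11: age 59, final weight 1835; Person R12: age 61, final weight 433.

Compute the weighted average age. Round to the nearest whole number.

57

Weighted sum = 66×2098 + 80×758 + 55×1681 + 33×1814 + 22×1625 + 83×614 + 80×1626 + 61×1306 + 82×489 + 46×999 + 59×1835 + 61×433
  = 138468 + 60640 + 92455 + 59862 + 35750 + 50962 + 130080 + 79666 + 40098 + 45954 + 108265 + 26413 = 868613
Sum of weights = 2098 + 758 + 1681 + 1814 + 1625 + 614 + 1626 + 1306 + 489 + 999 + 1835 + 433 = 15278
Weighted mean = 868613 / 15278 = 56.853842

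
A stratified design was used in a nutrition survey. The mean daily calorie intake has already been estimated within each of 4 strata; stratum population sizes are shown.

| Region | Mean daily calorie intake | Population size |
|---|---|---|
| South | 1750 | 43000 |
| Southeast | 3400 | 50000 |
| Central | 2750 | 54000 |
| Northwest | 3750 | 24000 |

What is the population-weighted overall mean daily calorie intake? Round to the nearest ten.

2830

Σ Nₕ·x̄ₕ = 1750×43000 + 3400×50000 + 2750×54000 + 3750×24000
  = 75250000 + 170000000 + 148500000 + 90000000 = 483750000
Σ Nₕ = 43000 + 50000 + 54000 + 24000 = 171000
Overall mean = 483750000 / 171000 = 2828.9474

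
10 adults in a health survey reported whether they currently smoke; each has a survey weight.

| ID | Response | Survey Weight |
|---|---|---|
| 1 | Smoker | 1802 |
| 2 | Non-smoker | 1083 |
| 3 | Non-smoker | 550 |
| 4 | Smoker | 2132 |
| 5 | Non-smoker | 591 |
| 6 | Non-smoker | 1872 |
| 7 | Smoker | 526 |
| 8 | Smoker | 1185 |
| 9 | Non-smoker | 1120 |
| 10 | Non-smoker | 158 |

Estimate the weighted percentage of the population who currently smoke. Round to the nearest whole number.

51

Sum of weights for 'Smoker' = 1802 + 2132 + 526 + 1185 = 5645
Total weight = 1802 + 1083 + 550 + 2132 + 591 + 1872 + 526 + 1185 + 1120 + 158 = 11019
Weighted proportion = 5645 / 11019 = 0.51229694 → 51.229694%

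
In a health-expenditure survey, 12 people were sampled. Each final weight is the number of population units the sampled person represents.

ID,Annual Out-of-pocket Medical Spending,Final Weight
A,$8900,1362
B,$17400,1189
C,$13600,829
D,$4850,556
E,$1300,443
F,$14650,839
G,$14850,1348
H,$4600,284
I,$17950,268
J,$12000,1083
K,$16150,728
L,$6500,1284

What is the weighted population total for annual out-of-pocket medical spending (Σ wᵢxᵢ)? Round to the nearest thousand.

Weighted total = 8900×1362 + 17400×1189 + 13600×829 + 4850×556 + 1300×443 + 14650×839 + 14850×1348 + 4600×284 + 17950×268 + 12000×1083 + 16150×728 + 6500×1284
  = 12121800 + 20688600 + 11274400 + 2696600 + 575900 + 12291350 + 20017800 + 1306400 + 4810600 + 12996000 + 11757200 + 8346000 = 118882650

118883000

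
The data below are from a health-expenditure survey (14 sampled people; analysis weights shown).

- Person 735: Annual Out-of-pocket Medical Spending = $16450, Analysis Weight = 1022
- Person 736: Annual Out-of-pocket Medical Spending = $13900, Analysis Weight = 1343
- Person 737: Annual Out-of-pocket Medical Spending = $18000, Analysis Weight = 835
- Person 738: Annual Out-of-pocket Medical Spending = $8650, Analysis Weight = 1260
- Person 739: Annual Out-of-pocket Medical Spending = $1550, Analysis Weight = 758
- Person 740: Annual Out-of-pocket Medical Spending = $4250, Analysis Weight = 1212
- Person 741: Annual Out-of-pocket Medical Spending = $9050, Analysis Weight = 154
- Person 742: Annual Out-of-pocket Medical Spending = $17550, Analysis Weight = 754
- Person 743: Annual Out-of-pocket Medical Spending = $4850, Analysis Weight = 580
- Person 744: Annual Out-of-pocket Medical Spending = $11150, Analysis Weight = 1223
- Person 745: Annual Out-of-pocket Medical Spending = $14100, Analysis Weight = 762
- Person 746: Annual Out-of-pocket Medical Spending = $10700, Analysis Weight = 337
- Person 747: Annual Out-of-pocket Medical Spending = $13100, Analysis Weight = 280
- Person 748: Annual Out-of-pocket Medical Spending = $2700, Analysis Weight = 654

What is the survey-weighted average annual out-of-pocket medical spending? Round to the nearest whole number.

Weighted sum = 118594250
Sum of weights = 11174
Weighted mean = 118594250 / 11174 = 10613.411

10613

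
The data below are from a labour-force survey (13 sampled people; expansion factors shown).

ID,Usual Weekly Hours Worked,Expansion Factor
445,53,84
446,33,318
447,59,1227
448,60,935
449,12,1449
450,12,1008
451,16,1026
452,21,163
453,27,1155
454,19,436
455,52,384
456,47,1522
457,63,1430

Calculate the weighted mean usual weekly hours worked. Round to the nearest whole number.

37

Weighted sum = 413823
Sum of weights = 11137
Weighted mean = 413823 / 11137 = 37.157493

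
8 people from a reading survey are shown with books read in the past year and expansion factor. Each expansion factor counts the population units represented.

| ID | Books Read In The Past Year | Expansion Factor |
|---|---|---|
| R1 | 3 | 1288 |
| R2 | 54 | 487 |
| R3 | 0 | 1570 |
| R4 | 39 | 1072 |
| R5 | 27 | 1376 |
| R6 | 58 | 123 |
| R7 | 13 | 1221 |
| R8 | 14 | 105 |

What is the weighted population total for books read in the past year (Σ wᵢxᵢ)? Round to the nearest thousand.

134000

Weighted total = 3×1288 + 54×487 + 0×1570 + 39×1072 + 27×1376 + 58×123 + 13×1221 + 14×105
  = 133599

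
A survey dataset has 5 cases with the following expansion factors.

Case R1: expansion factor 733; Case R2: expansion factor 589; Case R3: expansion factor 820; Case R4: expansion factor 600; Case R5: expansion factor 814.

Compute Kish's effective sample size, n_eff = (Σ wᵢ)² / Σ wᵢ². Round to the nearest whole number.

Σ wᵢ = 733 + 589 + 820 + 600 + 814 = 3556
Σ wᵢ² = 537289 + 346921 + 672400 + 360000 + 662596 = 2579206
n_eff = 3556² / 2579206 = 12645136 / 2579206 = 4.9027243

5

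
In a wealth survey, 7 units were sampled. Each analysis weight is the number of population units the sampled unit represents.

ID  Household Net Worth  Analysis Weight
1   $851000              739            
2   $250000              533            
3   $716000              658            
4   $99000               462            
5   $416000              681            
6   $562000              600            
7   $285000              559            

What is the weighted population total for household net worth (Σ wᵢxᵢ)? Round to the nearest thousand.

Weighted total = 2058816000

2058816000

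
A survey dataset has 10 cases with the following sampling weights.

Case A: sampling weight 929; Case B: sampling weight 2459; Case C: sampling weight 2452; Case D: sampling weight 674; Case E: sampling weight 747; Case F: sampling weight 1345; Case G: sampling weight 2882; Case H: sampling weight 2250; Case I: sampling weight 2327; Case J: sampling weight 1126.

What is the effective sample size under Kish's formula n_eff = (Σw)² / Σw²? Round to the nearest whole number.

8

Σ wᵢ = 929 + 2459 + 2452 + 674 + 747 + 1345 + 2882 + 2250 + 2327 + 1126 = 17191
Σ wᵢ² = 863041 + 6046681 + 6012304 + 454276 + 558009 + 1809025 + 8305924 + 5062500 + 5414929 + 1267876 = 35794565
n_eff = 17191² / 35794565 = 295530481 / 35794565 = 8.2562948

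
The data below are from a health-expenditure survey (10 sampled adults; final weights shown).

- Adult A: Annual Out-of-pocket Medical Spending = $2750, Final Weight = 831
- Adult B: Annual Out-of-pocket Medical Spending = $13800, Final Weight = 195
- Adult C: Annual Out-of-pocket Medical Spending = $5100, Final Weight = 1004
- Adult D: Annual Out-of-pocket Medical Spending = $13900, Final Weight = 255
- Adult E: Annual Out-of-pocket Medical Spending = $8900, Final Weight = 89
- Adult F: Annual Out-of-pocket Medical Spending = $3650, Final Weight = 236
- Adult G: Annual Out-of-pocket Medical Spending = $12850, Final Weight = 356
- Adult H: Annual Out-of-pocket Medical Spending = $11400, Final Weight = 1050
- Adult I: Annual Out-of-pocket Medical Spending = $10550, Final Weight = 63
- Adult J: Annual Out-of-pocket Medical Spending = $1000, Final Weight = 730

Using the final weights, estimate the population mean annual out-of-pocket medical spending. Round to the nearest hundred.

Weighted sum = 33233900
Sum of weights = 4809
Weighted mean = 33233900 / 4809 = 6910.7715

6900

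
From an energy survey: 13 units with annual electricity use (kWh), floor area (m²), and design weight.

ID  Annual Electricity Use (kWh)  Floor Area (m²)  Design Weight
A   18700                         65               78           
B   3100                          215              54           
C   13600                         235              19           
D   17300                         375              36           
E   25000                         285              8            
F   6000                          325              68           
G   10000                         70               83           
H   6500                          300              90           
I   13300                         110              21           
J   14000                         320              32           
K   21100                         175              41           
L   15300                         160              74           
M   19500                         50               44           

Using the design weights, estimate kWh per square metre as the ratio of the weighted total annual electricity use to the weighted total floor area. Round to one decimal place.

Σ wᵢ·y = 8112800
Σ wᵢ·x = 125600
Ratio = 8112800 / 125600 = 64.592357

64.6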